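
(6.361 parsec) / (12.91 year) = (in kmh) 1.736e+09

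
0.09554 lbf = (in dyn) 4.25e+04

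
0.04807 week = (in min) 484.5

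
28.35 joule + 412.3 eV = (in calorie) 6.776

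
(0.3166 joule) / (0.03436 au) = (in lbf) 1.385e-11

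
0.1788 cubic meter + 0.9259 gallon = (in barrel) 1.147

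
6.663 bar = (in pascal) 6.663e+05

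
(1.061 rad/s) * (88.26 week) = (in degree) 3.245e+09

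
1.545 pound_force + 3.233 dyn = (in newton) 6.873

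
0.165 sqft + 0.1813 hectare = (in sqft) 1.952e+04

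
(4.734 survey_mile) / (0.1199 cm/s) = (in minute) 1.059e+05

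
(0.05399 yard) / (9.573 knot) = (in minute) 0.0001671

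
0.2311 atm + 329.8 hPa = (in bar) 0.564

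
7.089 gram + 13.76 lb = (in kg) 6.249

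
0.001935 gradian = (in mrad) 0.03039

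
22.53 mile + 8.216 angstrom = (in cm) 3.626e+06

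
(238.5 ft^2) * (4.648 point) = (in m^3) 0.03633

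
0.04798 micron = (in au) 3.207e-19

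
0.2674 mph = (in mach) 0.0003511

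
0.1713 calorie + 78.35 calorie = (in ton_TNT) 7.852e-08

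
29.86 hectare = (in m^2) 2.986e+05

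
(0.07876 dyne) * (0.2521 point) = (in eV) 4.372e+08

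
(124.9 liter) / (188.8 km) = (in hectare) 6.615e-11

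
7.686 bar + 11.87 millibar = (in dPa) 7.698e+06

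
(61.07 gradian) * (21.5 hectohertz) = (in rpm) 1.97e+04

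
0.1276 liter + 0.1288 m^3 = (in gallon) 34.06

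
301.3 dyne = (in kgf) 0.0003072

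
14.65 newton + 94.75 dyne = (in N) 14.65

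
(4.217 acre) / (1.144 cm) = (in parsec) 4.834e-11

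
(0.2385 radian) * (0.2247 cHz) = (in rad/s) 0.0005359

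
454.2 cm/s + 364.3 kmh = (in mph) 236.5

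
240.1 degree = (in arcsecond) 8.644e+05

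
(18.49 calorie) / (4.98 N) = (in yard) 16.99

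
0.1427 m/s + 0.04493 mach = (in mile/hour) 34.54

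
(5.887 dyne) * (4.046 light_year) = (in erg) 2.253e+19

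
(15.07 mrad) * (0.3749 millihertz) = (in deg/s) 0.0003237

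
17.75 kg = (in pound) 39.13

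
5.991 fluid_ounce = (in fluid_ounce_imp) 6.236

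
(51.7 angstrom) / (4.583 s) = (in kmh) 4.061e-09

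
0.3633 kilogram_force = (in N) 3.563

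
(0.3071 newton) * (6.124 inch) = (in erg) 4.777e+05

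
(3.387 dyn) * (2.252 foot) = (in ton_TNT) 5.557e-15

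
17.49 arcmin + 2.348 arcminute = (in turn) 0.0009184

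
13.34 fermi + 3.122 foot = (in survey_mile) 0.0005913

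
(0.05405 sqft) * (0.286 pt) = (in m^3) 5.066e-07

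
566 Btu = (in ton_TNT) 0.0001427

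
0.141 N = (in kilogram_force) 0.01438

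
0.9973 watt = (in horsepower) 0.001337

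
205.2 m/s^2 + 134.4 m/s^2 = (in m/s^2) 339.6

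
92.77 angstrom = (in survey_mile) 5.764e-12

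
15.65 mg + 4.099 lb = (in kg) 1.859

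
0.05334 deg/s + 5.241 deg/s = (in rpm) 0.8824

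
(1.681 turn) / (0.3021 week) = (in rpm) 0.000552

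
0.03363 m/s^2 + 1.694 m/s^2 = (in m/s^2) 1.728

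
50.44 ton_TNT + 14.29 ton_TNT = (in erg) 2.708e+18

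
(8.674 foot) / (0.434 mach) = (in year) 5.673e-10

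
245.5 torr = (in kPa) 32.73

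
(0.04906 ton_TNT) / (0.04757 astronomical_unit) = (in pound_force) 0.006484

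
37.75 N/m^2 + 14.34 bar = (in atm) 14.15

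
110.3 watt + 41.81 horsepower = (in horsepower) 41.96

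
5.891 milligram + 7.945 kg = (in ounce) 280.3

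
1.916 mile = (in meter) 3084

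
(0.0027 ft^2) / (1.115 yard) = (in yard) 0.0002691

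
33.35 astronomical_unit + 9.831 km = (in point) 1.414e+16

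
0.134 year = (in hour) 1174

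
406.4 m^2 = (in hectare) 0.04064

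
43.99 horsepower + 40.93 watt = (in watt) 3.284e+04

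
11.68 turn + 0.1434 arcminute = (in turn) 11.68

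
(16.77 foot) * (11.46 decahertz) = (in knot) 1139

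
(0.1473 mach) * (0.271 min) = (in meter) 815.5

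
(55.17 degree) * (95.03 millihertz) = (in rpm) 0.8738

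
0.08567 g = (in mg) 85.67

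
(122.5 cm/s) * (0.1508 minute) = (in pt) 3.142e+04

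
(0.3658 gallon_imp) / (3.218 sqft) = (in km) 5.562e-06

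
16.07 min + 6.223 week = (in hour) 1046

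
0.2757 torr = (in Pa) 36.76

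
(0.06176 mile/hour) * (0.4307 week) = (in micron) 7.192e+09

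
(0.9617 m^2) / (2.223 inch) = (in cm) 1703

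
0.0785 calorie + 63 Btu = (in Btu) 63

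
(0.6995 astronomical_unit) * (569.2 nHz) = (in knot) 1.158e+05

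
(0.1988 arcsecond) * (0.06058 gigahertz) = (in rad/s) 58.39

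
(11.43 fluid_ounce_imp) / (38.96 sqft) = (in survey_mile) 5.575e-08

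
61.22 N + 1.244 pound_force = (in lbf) 15.01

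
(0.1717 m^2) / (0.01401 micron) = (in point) 3.474e+10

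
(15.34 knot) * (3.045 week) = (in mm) 1.453e+10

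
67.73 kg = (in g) 6.773e+04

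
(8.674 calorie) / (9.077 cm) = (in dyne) 3.998e+07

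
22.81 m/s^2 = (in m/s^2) 22.81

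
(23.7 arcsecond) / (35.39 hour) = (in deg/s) 5.167e-08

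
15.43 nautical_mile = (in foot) 9.375e+04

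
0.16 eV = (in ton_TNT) 6.127e-30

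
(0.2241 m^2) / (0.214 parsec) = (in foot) 1.113e-16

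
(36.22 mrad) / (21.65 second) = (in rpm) 0.01598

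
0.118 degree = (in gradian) 0.1311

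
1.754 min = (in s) 105.2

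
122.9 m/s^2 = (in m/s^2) 122.9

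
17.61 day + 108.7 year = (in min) 5.716e+07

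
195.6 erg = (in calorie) 4.675e-06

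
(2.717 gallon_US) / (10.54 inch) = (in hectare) 3.842e-06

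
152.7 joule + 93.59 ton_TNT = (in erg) 3.916e+18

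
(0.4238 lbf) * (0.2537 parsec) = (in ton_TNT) 3.527e+06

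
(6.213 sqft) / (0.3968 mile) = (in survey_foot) 0.002965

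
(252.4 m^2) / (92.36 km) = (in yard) 0.002989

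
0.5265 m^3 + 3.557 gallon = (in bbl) 3.396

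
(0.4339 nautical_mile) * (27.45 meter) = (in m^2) 2.206e+04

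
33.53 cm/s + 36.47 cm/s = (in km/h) 2.52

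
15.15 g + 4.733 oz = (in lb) 0.3292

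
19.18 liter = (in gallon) 5.067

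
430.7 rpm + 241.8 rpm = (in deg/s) 4035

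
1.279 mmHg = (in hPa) 1.705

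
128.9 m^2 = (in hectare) 0.01289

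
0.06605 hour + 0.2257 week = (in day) 1.583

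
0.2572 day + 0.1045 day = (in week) 0.05167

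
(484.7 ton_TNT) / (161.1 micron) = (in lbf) 2.83e+15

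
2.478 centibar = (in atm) 0.02446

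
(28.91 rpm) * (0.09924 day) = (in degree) 1.487e+06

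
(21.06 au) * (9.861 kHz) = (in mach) 9.124e+13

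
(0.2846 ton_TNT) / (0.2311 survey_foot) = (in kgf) 1.724e+09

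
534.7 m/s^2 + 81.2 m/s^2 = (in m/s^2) 615.9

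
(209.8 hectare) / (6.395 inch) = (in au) 8.634e-05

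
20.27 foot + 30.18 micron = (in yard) 6.757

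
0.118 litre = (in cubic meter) 0.000118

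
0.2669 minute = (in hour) 0.004448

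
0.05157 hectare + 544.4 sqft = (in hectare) 0.05663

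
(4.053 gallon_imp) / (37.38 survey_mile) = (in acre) 7.568e-11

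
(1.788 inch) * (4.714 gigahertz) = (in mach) 6.287e+05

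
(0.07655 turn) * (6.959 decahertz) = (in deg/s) 1918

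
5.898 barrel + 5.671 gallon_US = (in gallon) 253.4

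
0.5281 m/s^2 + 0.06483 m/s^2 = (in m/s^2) 0.5929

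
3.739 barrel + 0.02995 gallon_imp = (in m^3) 0.5946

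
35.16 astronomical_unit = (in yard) 5.752e+12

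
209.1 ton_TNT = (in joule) 8.749e+11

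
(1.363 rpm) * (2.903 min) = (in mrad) 2.486e+04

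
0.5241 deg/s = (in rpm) 0.08735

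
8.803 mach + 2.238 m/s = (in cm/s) 3e+05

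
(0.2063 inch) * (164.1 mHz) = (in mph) 0.001924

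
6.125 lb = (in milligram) 2.778e+06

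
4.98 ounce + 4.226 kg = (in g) 4367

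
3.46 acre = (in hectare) 1.4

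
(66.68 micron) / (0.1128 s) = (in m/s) 0.0005911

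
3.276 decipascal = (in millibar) 0.003276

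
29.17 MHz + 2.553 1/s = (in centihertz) 2.917e+09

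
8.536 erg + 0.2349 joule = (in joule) 0.2349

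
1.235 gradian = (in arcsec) 4001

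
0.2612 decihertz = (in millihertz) 26.12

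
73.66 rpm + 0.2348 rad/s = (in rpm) 75.9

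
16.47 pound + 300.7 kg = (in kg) 308.2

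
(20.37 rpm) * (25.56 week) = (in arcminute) 1.134e+11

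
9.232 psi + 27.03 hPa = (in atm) 0.6549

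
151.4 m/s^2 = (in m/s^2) 151.4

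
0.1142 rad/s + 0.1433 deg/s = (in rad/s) 0.1167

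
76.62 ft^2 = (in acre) 0.001759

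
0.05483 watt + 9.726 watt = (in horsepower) 0.01312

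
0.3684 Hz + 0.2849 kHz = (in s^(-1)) 285.3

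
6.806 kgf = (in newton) 66.74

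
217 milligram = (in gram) 0.217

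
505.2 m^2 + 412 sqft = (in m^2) 543.5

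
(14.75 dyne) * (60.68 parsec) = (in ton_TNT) 6.601e+04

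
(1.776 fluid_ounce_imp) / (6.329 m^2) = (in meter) 7.973e-06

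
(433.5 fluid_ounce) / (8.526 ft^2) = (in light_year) 1.711e-18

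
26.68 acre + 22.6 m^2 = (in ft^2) 1.162e+06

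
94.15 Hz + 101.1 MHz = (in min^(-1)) 6.066e+09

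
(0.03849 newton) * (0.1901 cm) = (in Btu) 6.935e-08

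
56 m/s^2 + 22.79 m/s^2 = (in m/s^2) 78.79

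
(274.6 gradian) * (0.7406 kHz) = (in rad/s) 3195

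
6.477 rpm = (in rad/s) 0.6783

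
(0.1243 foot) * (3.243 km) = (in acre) 0.03036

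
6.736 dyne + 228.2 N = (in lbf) 51.3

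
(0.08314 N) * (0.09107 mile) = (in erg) 1.219e+08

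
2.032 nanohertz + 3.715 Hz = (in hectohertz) 0.03715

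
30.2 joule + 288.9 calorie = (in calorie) 296.1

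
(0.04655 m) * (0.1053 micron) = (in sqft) 5.276e-08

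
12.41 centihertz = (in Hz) 0.1241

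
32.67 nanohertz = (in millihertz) 3.267e-05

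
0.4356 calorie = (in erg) 1.823e+07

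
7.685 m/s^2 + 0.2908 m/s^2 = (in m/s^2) 7.976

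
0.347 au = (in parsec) 1.682e-06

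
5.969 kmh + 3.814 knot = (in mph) 8.098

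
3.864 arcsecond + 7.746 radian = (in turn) 1.233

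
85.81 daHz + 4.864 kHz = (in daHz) 572.2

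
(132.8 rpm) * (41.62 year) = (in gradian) 1.162e+12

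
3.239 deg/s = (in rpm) 0.5398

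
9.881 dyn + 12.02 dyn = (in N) 0.000219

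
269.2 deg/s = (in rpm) 44.87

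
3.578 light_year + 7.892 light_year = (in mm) 1.085e+20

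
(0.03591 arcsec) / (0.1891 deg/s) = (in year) 1.673e-12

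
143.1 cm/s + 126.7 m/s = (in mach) 0.3763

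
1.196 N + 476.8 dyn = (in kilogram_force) 0.1224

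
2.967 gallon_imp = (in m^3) 0.01349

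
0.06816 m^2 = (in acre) 1.684e-05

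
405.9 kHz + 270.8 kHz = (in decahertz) 6.767e+04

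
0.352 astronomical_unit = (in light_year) 5.566e-06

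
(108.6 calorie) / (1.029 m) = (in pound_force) 99.27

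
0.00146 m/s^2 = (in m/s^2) 0.00146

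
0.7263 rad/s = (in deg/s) 41.61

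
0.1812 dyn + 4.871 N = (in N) 4.871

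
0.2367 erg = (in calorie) 5.657e-09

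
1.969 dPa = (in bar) 1.969e-06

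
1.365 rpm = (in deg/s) 8.19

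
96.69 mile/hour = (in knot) 84.02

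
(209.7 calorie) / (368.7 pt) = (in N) 6746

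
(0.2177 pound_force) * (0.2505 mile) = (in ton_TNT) 9.331e-08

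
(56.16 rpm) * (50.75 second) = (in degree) 1.71e+04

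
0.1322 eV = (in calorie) 5.062e-21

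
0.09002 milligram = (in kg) 9.002e-08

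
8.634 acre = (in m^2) 3.494e+04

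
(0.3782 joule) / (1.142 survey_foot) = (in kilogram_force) 0.1108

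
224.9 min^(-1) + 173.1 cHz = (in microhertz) 5.479e+06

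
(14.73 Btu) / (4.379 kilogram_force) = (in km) 0.3619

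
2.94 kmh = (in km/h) 2.94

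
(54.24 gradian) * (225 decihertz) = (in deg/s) 1098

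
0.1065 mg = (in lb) 2.348e-07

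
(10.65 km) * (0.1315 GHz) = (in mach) 4.113e+09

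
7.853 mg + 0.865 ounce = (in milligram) 2.453e+04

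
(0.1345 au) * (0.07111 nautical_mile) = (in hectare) 2.65e+08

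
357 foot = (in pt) 3.084e+05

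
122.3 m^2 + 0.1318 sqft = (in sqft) 1317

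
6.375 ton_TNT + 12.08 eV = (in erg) 2.667e+17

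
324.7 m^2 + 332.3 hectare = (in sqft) 3.577e+07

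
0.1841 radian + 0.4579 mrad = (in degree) 10.57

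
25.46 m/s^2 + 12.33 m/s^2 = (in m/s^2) 37.79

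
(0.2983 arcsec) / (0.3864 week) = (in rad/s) 6.188e-12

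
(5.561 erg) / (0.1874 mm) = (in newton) 0.002967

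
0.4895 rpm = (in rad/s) 0.05126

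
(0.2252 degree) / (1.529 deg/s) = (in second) 0.1473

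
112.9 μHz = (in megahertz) 1.129e-10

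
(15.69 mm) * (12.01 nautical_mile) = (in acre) 0.08624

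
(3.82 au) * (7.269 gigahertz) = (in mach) 1.22e+19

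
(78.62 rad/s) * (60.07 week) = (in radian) 2.856e+09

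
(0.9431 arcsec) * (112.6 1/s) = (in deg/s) 0.0295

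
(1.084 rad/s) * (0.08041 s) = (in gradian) 5.549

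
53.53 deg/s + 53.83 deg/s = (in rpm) 17.89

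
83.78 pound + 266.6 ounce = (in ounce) 1607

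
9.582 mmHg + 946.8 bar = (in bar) 946.8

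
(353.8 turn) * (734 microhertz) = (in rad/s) 1.632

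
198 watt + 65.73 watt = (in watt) 263.7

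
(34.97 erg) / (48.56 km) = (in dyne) 7.201e-06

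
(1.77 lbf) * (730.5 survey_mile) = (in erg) 9.256e+13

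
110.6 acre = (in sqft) 4.818e+06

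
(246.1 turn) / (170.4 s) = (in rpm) 86.65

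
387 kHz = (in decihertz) 3.87e+06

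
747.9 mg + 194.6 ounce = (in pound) 12.16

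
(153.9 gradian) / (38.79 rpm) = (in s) 0.5951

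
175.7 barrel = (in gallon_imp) 6145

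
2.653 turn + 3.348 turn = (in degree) 2160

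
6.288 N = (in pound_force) 1.414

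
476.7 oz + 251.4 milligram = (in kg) 13.51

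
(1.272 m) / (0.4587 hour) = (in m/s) 0.0007703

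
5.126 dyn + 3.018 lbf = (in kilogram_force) 1.369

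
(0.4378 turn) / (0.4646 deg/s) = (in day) 0.003926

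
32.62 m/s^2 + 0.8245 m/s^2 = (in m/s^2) 33.44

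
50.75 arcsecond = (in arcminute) 0.8458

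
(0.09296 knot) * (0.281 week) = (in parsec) 2.634e-13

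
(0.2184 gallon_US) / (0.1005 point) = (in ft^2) 251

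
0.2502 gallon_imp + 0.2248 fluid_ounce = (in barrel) 0.007196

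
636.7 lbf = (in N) 2832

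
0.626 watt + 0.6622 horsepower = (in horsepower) 0.663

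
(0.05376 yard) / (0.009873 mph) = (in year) 3.532e-07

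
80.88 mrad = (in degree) 4.634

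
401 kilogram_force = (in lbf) 884.1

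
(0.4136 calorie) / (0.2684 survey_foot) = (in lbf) 4.755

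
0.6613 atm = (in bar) 0.6701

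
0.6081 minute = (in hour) 0.01013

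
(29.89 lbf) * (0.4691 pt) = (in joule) 0.022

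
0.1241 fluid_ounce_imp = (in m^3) 3.526e-06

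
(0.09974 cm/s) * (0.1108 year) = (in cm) 3.485e+05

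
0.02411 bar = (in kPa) 2.411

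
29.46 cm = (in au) 1.969e-12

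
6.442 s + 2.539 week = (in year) 0.04869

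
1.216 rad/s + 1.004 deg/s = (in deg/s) 70.68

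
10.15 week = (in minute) 1.023e+05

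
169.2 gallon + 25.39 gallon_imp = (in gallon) 199.7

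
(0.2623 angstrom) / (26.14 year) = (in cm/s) 3.182e-18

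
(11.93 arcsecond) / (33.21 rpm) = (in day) 1.925e-10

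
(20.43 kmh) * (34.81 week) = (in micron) 1.195e+14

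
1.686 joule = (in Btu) 0.001598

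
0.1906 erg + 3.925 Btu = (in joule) 4141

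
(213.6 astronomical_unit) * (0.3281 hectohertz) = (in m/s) 1.048e+15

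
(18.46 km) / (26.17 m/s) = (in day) 0.008164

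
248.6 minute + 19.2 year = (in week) 1001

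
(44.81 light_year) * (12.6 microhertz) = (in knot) 1.038e+13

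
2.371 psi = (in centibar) 16.35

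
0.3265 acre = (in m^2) 1321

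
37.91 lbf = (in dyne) 1.686e+07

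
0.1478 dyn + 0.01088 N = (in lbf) 0.002446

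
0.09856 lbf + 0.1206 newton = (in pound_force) 0.1257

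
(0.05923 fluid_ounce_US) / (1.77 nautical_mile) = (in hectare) 5.344e-14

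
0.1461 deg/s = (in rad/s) 0.00255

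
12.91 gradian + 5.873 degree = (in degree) 17.49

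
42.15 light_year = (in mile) 2.478e+14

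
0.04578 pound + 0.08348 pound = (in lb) 0.1293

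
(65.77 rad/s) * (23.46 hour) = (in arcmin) 1.91e+10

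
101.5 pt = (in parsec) 1.16e-18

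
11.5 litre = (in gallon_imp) 2.53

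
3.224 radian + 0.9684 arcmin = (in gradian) 205.3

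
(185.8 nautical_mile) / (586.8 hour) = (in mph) 0.3644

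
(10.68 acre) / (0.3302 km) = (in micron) 1.309e+08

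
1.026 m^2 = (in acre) 0.0002535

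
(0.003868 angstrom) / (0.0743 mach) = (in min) 2.548e-16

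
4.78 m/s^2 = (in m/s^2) 4.78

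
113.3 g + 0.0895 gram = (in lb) 0.25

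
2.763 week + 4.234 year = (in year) 4.287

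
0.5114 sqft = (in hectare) 4.751e-06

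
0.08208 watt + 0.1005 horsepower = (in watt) 75.02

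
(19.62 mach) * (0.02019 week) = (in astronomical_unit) 0.0005453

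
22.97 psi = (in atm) 1.563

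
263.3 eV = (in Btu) 3.998e-20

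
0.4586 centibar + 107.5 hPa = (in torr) 84.07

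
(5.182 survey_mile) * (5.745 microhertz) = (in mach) 0.0001407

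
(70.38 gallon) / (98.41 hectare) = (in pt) 0.0007674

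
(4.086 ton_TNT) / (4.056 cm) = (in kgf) 4.298e+10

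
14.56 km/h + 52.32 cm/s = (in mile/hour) 10.22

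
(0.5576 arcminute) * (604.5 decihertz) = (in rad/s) 0.009805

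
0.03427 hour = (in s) 123.4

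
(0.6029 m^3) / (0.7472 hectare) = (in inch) 0.003177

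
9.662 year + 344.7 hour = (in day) 3541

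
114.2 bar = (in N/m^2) 1.142e+07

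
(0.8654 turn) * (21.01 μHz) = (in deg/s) 0.006546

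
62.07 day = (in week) 8.867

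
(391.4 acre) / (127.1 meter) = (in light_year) 1.317e-12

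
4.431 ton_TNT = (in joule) 1.854e+10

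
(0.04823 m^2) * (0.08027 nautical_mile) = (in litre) 7170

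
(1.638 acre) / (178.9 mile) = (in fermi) 2.302e+13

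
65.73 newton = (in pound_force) 14.78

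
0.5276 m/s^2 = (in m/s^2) 0.5276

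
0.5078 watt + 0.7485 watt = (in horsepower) 0.001685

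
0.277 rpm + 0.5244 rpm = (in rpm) 0.8014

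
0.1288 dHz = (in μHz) 1.288e+04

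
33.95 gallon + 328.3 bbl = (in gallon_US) 1.382e+04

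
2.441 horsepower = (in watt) 1820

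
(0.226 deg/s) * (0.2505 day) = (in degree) 4891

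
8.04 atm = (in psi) 118.2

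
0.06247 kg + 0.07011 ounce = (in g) 64.46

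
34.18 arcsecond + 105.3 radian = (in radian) 105.3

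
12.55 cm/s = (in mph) 0.2807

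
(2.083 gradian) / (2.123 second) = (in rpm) 0.1472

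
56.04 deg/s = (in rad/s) 0.9781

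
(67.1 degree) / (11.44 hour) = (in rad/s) 2.844e-05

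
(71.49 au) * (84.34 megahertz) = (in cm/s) 9.02e+22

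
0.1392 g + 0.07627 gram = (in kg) 0.0002155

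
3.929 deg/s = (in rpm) 0.6548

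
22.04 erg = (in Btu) 2.089e-09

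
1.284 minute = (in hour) 0.0214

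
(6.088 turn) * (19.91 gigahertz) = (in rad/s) 7.616e+11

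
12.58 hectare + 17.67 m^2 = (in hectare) 12.58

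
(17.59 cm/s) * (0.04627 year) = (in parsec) 8.318e-12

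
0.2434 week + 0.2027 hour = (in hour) 41.09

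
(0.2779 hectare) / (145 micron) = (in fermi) 1.917e+22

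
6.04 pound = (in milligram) 2.74e+06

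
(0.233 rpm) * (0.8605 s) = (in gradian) 1.337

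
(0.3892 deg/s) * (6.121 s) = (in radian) 0.04158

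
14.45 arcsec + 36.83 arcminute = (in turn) 0.001716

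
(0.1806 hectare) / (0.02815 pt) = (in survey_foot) 5.967e+08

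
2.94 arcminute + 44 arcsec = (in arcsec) 220.4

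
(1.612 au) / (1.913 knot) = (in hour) 6.807e+07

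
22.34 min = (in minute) 22.34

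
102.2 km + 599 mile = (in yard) 1.166e+06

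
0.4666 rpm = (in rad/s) 0.04886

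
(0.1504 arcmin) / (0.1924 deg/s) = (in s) 0.01303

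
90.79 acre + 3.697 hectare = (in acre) 99.93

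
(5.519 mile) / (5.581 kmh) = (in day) 0.06631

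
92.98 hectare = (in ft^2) 1.001e+07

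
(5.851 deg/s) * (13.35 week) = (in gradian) 5.249e+07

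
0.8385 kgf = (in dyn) 8.223e+05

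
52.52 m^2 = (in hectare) 0.005252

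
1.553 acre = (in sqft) 6.765e+04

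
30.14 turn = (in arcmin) 6.51e+05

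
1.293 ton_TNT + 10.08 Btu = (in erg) 5.41e+16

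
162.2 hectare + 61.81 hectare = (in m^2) 2.24e+06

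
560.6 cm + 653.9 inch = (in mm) 2.222e+04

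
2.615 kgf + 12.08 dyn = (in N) 25.64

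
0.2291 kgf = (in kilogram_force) 0.2291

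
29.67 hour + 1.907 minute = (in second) 1.069e+05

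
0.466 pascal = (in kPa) 0.000466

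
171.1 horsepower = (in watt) 1.276e+05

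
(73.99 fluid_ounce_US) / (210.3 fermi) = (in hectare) 1.04e+06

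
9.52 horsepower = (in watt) 7099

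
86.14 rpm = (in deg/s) 516.8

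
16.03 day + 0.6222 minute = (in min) 2.308e+04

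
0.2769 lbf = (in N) 1.232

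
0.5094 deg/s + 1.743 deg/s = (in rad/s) 0.03931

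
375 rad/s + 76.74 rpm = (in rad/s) 383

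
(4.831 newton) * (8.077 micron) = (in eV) 2.435e+14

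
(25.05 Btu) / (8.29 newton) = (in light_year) 3.37e-13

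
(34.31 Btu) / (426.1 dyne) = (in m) 8.495e+06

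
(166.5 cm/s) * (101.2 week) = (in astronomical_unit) 0.0006812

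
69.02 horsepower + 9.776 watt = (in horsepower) 69.03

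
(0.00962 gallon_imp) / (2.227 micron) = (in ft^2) 211.4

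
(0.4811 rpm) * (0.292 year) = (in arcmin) 1.595e+09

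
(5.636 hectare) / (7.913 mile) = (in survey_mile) 0.00275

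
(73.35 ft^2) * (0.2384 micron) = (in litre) 0.001625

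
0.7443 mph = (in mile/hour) 0.7443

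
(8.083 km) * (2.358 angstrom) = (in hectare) 1.906e-10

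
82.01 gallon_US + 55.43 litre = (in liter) 365.9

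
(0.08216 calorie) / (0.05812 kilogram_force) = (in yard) 0.6596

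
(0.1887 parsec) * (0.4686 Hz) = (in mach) 8.013e+12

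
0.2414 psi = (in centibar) 1.664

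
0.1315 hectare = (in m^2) 1315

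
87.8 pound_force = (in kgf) 39.83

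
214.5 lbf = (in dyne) 9.541e+07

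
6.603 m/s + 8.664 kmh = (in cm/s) 901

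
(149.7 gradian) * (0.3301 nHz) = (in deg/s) 4.447e-08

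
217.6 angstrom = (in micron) 0.02176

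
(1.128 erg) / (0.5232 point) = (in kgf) 6.232e-05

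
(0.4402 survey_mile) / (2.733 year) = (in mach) 2.414e-08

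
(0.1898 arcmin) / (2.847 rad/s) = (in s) 1.939e-05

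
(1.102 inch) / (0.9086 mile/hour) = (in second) 0.06891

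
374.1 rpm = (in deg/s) 2245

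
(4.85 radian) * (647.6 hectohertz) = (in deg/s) 1.8e+07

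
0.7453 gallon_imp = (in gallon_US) 0.8951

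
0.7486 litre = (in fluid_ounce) 25.31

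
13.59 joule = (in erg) 1.359e+08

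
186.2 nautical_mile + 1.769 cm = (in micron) 3.448e+11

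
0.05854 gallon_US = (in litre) 0.2216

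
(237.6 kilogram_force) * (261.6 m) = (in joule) 6.095e+05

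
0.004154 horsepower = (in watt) 3.098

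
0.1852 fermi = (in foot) 6.076e-16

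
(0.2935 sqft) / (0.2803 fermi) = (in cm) 9.728e+15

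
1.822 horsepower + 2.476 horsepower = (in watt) 3205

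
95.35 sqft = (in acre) 0.002189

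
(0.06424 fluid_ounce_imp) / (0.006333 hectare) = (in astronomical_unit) 1.927e-19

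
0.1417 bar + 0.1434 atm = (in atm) 0.2832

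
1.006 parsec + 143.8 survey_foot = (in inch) 1.222e+18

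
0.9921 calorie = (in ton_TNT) 9.921e-10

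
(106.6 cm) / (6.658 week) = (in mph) 5.922e-07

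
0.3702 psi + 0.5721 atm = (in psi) 8.778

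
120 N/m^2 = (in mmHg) 0.9001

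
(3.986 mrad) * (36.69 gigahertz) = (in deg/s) 8.379e+09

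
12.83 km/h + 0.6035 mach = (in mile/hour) 467.6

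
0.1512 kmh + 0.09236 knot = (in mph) 0.2002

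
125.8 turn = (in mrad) 7.904e+05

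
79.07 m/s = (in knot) 153.7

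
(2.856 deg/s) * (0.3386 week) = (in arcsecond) 2.106e+09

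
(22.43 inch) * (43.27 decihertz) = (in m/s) 2.465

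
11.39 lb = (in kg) 5.166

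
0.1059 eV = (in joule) 1.697e-20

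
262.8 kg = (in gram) 2.628e+05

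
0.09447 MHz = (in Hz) 9.447e+04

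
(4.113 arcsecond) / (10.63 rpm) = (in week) 2.962e-11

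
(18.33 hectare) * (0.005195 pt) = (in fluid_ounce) 1.136e+04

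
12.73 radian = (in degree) 729.4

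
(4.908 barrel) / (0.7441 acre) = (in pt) 0.7345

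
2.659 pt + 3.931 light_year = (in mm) 3.719e+19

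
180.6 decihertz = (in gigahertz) 1.806e-08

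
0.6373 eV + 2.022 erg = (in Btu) 1.916e-10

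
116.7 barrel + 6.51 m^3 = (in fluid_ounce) 8.475e+05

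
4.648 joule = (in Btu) 0.004405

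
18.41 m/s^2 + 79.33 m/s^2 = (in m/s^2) 97.74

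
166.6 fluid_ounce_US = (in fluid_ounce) 166.6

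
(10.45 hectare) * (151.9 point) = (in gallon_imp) 1.232e+06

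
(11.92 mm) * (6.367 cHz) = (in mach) 2.229e-06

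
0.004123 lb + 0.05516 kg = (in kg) 0.05703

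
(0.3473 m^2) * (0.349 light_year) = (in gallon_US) 3.029e+17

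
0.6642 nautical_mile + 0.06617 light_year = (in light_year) 0.06617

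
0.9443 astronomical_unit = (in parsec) 4.578e-06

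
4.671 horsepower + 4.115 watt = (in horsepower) 4.677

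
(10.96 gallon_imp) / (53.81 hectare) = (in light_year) 9.787e-24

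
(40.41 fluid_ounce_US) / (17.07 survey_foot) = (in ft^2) 0.002472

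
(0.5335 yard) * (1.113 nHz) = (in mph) 1.215e-09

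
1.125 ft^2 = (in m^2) 0.1045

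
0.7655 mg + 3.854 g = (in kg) 0.003855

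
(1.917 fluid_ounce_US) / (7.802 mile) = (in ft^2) 4.86e-08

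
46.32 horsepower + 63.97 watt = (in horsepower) 46.41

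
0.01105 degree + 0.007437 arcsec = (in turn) 3.07e-05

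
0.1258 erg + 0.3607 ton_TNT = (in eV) 9.419e+27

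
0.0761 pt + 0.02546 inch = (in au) 4.502e-15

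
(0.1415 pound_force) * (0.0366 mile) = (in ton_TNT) 8.861e-09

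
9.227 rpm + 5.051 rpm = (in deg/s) 85.67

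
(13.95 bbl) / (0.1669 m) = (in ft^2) 143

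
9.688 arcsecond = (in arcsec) 9.688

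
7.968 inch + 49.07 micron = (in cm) 20.24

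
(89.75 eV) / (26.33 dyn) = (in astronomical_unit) 3.651e-25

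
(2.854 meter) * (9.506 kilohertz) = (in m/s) 2.713e+04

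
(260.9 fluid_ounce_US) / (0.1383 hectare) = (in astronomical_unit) 3.729e-17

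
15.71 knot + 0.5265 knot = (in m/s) 8.353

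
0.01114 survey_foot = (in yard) 0.003713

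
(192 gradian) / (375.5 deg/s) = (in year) 1.459e-08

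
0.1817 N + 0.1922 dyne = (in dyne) 1.817e+04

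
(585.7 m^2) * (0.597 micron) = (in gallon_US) 0.09237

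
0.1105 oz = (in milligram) 3133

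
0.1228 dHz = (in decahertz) 0.001228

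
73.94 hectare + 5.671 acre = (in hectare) 76.23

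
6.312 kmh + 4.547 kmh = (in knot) 5.863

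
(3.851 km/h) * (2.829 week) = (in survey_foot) 6.005e+06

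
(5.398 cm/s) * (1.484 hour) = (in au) 1.928e-09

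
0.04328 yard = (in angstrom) 3.958e+08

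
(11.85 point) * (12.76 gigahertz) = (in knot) 1.037e+08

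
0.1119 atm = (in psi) 1.644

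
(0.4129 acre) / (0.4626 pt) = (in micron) 1.024e+13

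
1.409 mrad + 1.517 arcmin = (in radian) 0.00185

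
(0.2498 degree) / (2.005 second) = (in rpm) 0.02076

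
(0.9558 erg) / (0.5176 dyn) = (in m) 0.01847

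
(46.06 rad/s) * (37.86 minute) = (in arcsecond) 2.158e+10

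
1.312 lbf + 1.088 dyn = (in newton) 5.836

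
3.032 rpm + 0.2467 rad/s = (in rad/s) 0.5642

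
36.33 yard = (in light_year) 3.511e-15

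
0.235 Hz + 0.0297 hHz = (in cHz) 320.5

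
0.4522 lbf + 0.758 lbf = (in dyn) 5.383e+05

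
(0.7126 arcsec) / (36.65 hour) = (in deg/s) 1.5e-09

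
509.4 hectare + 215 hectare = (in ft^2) 7.797e+07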